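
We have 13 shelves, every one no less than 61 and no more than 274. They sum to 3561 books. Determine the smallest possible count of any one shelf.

273

Minimizing one value means maximizing the remaining 12.
The other 12 contribute at most 12 × 274 = 3288, leaving at least 3561 − 3288 = 273.
Since 273 ≥ 61, this is achievable: one at 273 and 12 at 274.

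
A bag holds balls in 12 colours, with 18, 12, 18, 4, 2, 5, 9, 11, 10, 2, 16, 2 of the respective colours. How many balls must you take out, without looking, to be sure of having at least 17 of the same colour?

In the worst case you take as many as possible of each colour without reaching 17: 16 + 12 + 16 + 4 + 2 + 5 + 9 + 11 + 10 + 2 + 16 + 2 = 105.
The next one must give 17 of some colour, so 105 + 1 = 106.

106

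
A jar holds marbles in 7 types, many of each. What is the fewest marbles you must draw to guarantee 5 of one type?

29

You could draw 4 of every type without reaching 5 of any — 28 in all.
One more forces 5 of some type, so 28 + 1 = 29.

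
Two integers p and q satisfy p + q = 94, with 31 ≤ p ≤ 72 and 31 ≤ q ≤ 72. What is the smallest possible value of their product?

pq = p(94 − p) is concave in p, so over [31, 63] it is minimized at an endpoint.
At the endpoint p = 31, q = 94 − 31 = 63, so pq = 31 × 63 = 1953.

1953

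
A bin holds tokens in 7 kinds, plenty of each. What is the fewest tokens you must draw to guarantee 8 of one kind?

50

In the worst case you draw 7 of each of the 7 kinds: 7 × 7 = 49.
One more forces 8 of some kind, so 49 + 1 = 50.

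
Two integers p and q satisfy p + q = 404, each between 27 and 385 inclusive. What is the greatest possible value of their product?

With p + q fixed, pq peaks when the two are closest together.
Taking p = 202 and q = 202 (both in [27, 385]) gives pq = 40804.

40804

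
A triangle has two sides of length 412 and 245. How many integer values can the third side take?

The triangle inequality gives |412 − 245| < c < 412 + 245, i.e. 167 < c < 657.
So c can be any integer from 168 to 656: 489 values.

489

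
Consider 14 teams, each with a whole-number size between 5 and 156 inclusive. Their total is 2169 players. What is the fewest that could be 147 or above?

13

Suppose at most 14 − j of them reach 147; then j values are ≤ 146 and the rest ≤ 156.
The total is then ≤ 146·j + 156·(14 − j) = 2184 − 10j. For this to be ≥ 2169 we need j ≤ 1, so at least 14 − 1 = 13 must reach 147.
Exactly 13 works: 13 values at 156 and 1 at 146 total 2174; lower one of the high values by 5 (still ≥ 147) to hit 2169.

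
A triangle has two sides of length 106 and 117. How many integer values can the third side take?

The triangle inequality gives |106 − 117| < c < 106 + 117, i.e. 11 < c < 223.
So c can be any integer from 12 to 222: 211 values.

211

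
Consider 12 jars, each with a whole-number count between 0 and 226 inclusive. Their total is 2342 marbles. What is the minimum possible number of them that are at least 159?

Suppose at most 12 − j of them reach 159; then j values are ≤ 158 and the rest ≤ 226.
The total is then ≤ 158·j + 226·(12 − j) = 2712 − 68j. For this to be ≥ 2342 we need j ≤ 5, so at least 12 − 5 = 7 must reach 159.
Exactly 7 works: 7 values at 226 and 5 at 158 total 2372; lower one of the high values by 30 (still ≥ 159) to hit 2342.

7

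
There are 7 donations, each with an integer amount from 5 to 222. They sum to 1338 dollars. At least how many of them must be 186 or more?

2

Each value short of 186 is at most 185, costing at least 222 − 185 = 37 against the maximum total of 1554.
We can afford to lose at most 1554 − 1338 = 216, so at most ⌊216/37⌋ = 5 fall short, and at least 2 are ≥ 186.
Exactly 2 works: 2 values at 222 and 5 at 185 total 1369; lower one of the high values by 31 (still ≥ 186) to hit 1338.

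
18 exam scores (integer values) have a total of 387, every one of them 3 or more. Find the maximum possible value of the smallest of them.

The 18 values sum to 387, so their minimum is at most ⌊387/18⌋ = 21.
Taking 9 copies of 21 and 9 copies of 22 gives exactly 387, so 21 is attained.

21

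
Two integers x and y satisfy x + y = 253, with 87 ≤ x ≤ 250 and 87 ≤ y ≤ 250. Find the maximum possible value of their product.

xy = x(253 − x) is maximized when x is as near 253/2 as the bounds allow.
Taking x = 126 and y = 127 (both in [87, 250]) gives xy = 16002.

16002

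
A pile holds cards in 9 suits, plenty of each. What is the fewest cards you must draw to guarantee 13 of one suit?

109

You could draw 12 of every suit without reaching 13 of any — 108 in all.
One more forces 13 of some suit, so 108 + 1 = 109.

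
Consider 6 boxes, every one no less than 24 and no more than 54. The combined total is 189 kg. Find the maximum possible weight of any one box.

54

Maximizing one value means minimizing the remaining 5.
The other 5 contribute at least 5 × 24 = 120, leaving at most 189 − 120 = 69.
But each box is capped at 54, so the maximum is 54.
Achievable: one at 54 and the other 5 totalling 135, which fits since 5 × 24 ≤ 135 ≤ 5 × 54.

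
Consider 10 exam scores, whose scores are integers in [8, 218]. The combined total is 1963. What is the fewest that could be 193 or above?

2

If only k of them are at least 193, the other 10 − k are at most 192, so the total is at most k·218 + (10 − k)·192.
This must reach 1963, so k·218 + (10 − k)·192 ≥ 1963, giving k ≥ 2.
Exactly 2 works: 2 values at 218 and 8 at 192 total 1972; lower one of the high values by 9 (still ≥ 193) to hit 1963.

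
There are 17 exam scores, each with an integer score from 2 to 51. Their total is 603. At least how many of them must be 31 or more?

Suppose at most 17 − j of them reach 31; then j values are ≤ 30 and the rest ≤ 51.
The total is then ≤ 30·j + 51·(17 − j) = 867 − 21j. For this to be ≥ 603 we need j ≤ 12, so at least 17 − 12 = 5 must reach 31.
Exactly 5 works: 5 values at 51 and 12 at 30 total 615; lower one of the high values by 12 (still ≥ 31) to hit 603.

5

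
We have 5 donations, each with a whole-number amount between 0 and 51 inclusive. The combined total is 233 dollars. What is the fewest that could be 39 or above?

4

Each value short of 39 is at most 38, costing at least 51 − 38 = 13 against the maximum total of 255.
We can afford to lose at most 255 − 233 = 22, so at most ⌊22/13⌋ = 1 fall short, and at least 4 are ≥ 39.
Exactly 4 works: 4 values at 51 and 1 at 38 total 242; lower one of the high values by 9 (still ≥ 39) to hit 233.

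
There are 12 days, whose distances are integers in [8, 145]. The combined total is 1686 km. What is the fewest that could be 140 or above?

3

Suppose at most 12 − j of them reach 140; then j values are ≤ 139 and the rest ≤ 145.
The total is then ≤ 139·j + 145·(12 − j) = 1740 − 6j. For this to be ≥ 1686 we need j ≤ 9, so at least 12 − 9 = 3 must reach 140.
Exactly 3 works: 3 values at 145 and 9 at 139 total 1686.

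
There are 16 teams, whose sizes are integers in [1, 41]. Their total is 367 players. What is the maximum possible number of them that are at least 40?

9

With k values at 40 or above and the rest at least 1, the sum is at least 16 + 39k.
Since the sum is 367, we need 39k ≤ 351, i.e. k ≤ 9.
k = 9 is achieved by 9 values at 40 and 7 at 1, total 367.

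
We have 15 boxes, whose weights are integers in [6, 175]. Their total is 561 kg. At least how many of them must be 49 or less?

Each value above 49 is at least 50, contributing at least 50 − 6 = 44 above the floor 6.
The sum exceeds the floor total 90 by 471, so at most ⌊471/44⌋ = 10 exceed 49, and at least 5 are ≤ 49.
Exactly 5 works: 5 values at 6 and 10 at 50 total 530; raise one of the low values by 31 (still ≤ 49) to hit 561.

5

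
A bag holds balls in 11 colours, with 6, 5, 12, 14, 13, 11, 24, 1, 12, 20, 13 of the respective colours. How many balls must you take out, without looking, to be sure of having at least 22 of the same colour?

In the worst case you take as many as possible of each colour without reaching 22: 6 + 5 + 12 + 14 + 13 + 11 + 21 + 1 + 12 + 20 + 13 = 128.
The next one must give 22 of some colour, so 128 + 1 = 129.

129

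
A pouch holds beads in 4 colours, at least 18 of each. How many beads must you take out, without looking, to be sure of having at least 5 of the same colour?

17

You could draw 4 of every colour without reaching 5 of any — 16 in all.
One more forces 5 of some colour, so 16 + 1 = 17.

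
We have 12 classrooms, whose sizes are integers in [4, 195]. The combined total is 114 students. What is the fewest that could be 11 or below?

4

If only k of them are at most 11, the other 12 − k are at least 12, so the total is at least (12 − k)·12 + k·4.
This is ≤ 114, so (12 − k)·12 + 4k ≤ 114, which gives k ≥ 4.
Exactly 4 works: 4 values at 4 and 8 at 12 total 112; raise one of the low values by 2 (still ≤ 11) to hit 114.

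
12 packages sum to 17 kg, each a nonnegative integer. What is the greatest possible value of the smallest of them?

1

The 12 values sum to 17, so their minimum is at most ⌊17/12⌋ = 1.
Equality holds with 7 values of 1 and 5 values of 2.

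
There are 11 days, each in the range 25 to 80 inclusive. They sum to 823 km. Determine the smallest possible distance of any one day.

25

Minimizing one value means maximizing the remaining 10.
The other 10 can take up 10 × 80 = 800 ≥ 823 − 25, so one day can sit at its floor of 25.
Achievable: one at 25 and the other 10 totalling 798, which fits since 10 × 25 ≤ 798 ≤ 10 × 80.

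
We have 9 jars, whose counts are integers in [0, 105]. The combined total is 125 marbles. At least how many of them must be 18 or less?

Each value above 18 is at least 19, contributing at least 19 − 0 = 19 above the floor 0.
The sum exceeds the floor total 0 by 125, so at most ⌊125/19⌋ = 6 exceed 18, and at least 3 are ≤ 18.
Exactly 3 works: 3 values at 0 and 6 at 19 total 114; raise one of the low values by 11 (still ≤ 18) to hit 125.

3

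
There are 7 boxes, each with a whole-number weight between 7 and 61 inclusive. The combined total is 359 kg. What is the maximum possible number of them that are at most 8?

1

Suppose k of them are at most 8. Those contribute at most 8 each and the rest at most 61 each.
So the total is at most 8k + 61(7 − k) = 427 − 53k. This must still be ≥ 359, so k ≤ 1.
k = 1 is achieved by 1 value at 8 and 6 at 61, total 374; lower one of the 61's by 15 (still > 8) to reach 359.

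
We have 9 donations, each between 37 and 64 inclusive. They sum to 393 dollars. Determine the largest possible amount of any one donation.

64

Maximizing one value means minimizing the remaining 8.
The other 8 contribute at least 8 × 37 = 296, leaving at most 393 − 296 = 97.
But each donation is capped at 64, so the maximum is 64.
Achievable: one at 64 and the other 8 totalling 329, which fits since 8 × 37 ≤ 329 ≤ 8 × 64.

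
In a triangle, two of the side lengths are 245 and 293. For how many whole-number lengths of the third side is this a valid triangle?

489

The triangle inequality gives |245 − 293| < c < 245 + 293, i.e. 48 < c < 538.
So c can be any integer from 49 to 537: 489 values.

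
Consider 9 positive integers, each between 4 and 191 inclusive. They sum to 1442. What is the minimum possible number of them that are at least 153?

2

If only k of them are at least 153, the other 9 − k are at most 152, so the total is at most k·191 + (9 − k)·152.
This must reach 1442, so k·191 + (9 − k)·152 ≥ 1442, giving k ≥ 2.
Exactly 2 works: 2 values at 191 and 7 at 152 total 1446; lower one of the high values by 4 (still ≥ 153) to hit 1442.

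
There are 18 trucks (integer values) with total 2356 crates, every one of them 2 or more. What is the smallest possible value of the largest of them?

The 18 values sum to 2356, so their maximum is at least ⌈2356/18⌉ = 131.
Achievable: 16 of them at 131 and 2 at 130 total 2356.

131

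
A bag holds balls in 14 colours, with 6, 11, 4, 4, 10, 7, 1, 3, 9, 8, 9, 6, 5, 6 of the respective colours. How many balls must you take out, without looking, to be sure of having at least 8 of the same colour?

In the worst case you take as many as possible of each colour without reaching 8: 6 + 7 + 4 + 4 + 7 + 7 + 1 + 3 + 7 + 7 + 7 + 6 + 5 + 6 = 77.
The next one must give 8 of some colour, so 77 + 1 = 78.

78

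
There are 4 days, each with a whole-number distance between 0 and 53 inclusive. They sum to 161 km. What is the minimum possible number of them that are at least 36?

Each value short of 36 is at most 35, costing at least 53 − 35 = 18 against the maximum total of 212.
We can afford to lose at most 212 − 161 = 51, so at most ⌊51/18⌋ = 2 fall short, and at least 2 are ≥ 36.
Exactly 2 works: 2 values at 53 and 2 at 35 total 176; lower one of the high values by 15 (still ≥ 36) to hit 161.

2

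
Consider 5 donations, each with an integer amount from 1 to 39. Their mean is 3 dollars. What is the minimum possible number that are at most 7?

The total is 5 × 3 = 15.
Each value above 7 is at least 8, contributing at least 8 − 1 = 7 above the floor 1.
The sum exceeds the floor total 5 by 10, so at most ⌊10/7⌋ = 1 exceed 7, and at least 4 are ≤ 7.
Exactly 4 works: 4 values at 1 and 1 at 8 total 12; raise one of the low values by 3 (still ≤ 7) to hit 15.

4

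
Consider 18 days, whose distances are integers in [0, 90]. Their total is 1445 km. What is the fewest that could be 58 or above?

Each value short of 58 is at most 57, costing at least 90 − 57 = 33 against the maximum total of 1620.
We can afford to lose at most 1620 − 1445 = 175, so at most ⌊175/33⌋ = 5 fall short, and at least 13 are ≥ 58.
Exactly 13 works: 13 values at 90 and 5 at 57 total 1455; lower one of the high values by 10 (still ≥ 58) to hit 1445.

13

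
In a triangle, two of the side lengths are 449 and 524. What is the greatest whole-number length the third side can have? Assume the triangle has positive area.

The third side must be less than 449 + 524 = 973.
The largest integer below 973 is 972.

972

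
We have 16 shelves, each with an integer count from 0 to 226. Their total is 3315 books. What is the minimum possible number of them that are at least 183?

Suppose at most 16 − j of them reach 183; then j values are ≤ 182 and the rest ≤ 226.
The total is then ≤ 182·j + 226·(16 − j) = 3616 − 44j. For this to be ≥ 3315 we need j ≤ 6, so at least 16 − 6 = 10 must reach 183.
Exactly 10 works: 10 values at 226 and 6 at 182 total 3352; lower one of the high values by 37 (still ≥ 183) to hit 3315.

10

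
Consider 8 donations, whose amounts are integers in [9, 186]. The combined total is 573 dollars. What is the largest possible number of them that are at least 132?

Suppose k of them are at least 132. Those contribute at least 132 each and the other 8 − k at least 9 each.
So the total is at least 132k + 9(8 − k) = 72 + 123k. This must be ≤ 573, giving k ≤ 4.
k = 4 is achieved by 4 values at 132 and 4 at 9, total 564; add 9 to one value (staying below 132) to reach 573.

4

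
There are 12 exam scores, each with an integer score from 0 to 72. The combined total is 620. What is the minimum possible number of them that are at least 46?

3

Suppose at most 12 − j of them reach 46; then j values are ≤ 45 and the rest ≤ 72.
The total is then ≤ 45·j + 72·(12 − j) = 864 − 27j. For this to be ≥ 620 we need j ≤ 9, so at least 12 − 9 = 3 must reach 46.
Exactly 3 works: 3 values at 72 and 9 at 45 total 621; lower one of the high values by 1 (still ≥ 46) to hit 620.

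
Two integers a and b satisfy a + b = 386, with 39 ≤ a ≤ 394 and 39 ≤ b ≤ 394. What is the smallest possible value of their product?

13533

For a fixed sum, ab is smallest when a and b are as far apart as possible.
The extreme feasible split is a = 39, b = 347, giving ab = 13533.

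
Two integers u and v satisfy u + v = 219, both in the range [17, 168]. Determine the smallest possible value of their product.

8568

For a fixed sum, uv is smallest when u and v are as far apart as possible.
At the endpoint u = 51, v = 219 − 51 = 168, so uv = 51 × 168 = 8568.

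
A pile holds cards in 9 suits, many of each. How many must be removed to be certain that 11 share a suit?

91

You could draw 10 of every suit without reaching 11 of any — 90 in all.
One more forces 11 of some suit, so 90 + 1 = 91.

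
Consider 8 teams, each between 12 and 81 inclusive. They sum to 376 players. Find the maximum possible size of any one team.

To make one team as large as possible, make the other 7 as small as possible.
The other 7 contribute at least 7 × 12 = 84, leaving at most 376 − 84 = 292.
But each team is capped at 81, so the maximum is 81.
Achievable: one at 81 and the other 7 totalling 295, which fits since 7 × 12 ≤ 295 ≤ 7 × 81.

81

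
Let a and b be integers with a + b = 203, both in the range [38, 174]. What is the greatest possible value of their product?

10302

With a + b fixed, ab peaks when the two are closest together.
Taking a = 101 and b = 102 (both in [38, 174]) gives ab = 10302.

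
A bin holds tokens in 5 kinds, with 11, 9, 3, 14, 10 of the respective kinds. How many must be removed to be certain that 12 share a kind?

45

In the worst case you take as many as possible of each kind without reaching 12: 11 + 9 + 3 + 11 + 10 = 44.
The next one must give 12 of some kind, so 44 + 1 = 45.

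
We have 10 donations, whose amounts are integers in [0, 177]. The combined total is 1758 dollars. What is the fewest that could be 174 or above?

If only k of them are at least 174, the other 10 − k are at most 173, so the total is at most k·177 + (10 − k)·173.
This must reach 1758, so k·177 + (10 − k)·173 ≥ 1758, giving k ≥ 7.
Exactly 7 works: 7 values at 177 and 3 at 173 total 1758.

7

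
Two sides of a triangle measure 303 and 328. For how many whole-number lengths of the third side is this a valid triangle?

605

The triangle inequality gives |303 − 328| < c < 303 + 328, i.e. 25 < c < 631.
So c can be any integer from 26 to 630: 605 values.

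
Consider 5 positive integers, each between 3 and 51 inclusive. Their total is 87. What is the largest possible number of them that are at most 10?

Suppose k of them are at most 10. Those contribute at most 10 each and the rest at most 51 each.
So the total is at most 10k + 51(5 − k) = 255 − 41k. This must still be ≥ 87, so k ≤ 4.
k = 4 is achieved by 4 values at 10 and 1 at 51, total 91; lower one of the 51's by 4 (still > 10) to reach 87.

4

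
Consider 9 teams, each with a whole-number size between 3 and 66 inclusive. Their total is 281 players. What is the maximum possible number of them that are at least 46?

With k values at 46 or above and the rest at least 3, the sum is at least 27 + 43k.
Since the sum is 281, we need 43k ≤ 254, i.e. k ≤ 5.
k = 5 is achieved by 5 values at 46 and 4 at 3, total 242; add 39 to one value (staying below 46) to reach 281.

5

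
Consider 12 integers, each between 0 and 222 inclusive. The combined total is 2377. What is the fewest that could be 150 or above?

9

If only k of them are at least 150, the other 12 − k are at most 149, so the total is at most k·222 + (12 − k)·149.
This must reach 2377, so k·222 + (12 − k)·149 ≥ 2377, giving k ≥ 9.
Exactly 9 works: 9 values at 222 and 3 at 149 total 2445; lower one of the high values by 68 (still ≥ 150) to hit 2377.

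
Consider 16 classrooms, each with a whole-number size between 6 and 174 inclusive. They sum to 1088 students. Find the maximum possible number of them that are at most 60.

Each value at 60 or below falls at least 174 − 60 = 114 short of the ceiling 174.
The ceiling total is 16 × 174 = 2784, and we need 1088, so at most ⌊(2784 − 1088)/114⌋ = 14 can be that low.
k = 14 is achieved by 14 values at 60 and 2 at 174, total 1188; lower one of the 174's by 100 (still > 60) to reach 1088.

14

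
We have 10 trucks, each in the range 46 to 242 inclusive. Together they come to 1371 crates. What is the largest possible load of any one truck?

242

To make one truck as large as possible, make the other 9 as small as possible.
The other 9 contribute at least 9 × 46 = 414, leaving at most 1371 − 414 = 957.
But each truck is capped at 242, so the maximum is 242.
Achievable: one at 242 and the other 9 totalling 1129, which fits since 9 × 46 ≤ 1129 ≤ 9 × 242.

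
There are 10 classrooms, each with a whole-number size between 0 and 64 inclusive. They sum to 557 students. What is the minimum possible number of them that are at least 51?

5

Suppose at most 10 − j of them reach 51; then j values are ≤ 50 and the rest ≤ 64.
The total is then ≤ 50·j + 64·(10 − j) = 640 − 14j. For this to be ≥ 557 we need j ≤ 5, so at least 10 − 5 = 5 must reach 51.
Exactly 5 works: 5 values at 64 and 5 at 50 total 570; lower one of the high values by 13 (still ≥ 51) to hit 557.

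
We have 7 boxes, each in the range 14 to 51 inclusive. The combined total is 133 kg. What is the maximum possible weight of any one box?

To make one box as large as possible, make the other 6 as small as possible.
The other 6 contribute at least 6 × 14 = 84, leaving at most 133 − 84 = 49.
Since 49 ≤ 51, this is achievable: one at 49 and 6 at 14.

49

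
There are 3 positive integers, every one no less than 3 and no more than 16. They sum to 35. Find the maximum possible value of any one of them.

16

Maximizing one value means minimizing the remaining 2.
The other 2 contribute at least 2 × 3 = 6, leaving at most 35 − 6 = 29.
But each integer is capped at 16, so the maximum is 16.
Achievable: one at 16 and the other 2 totalling 19, which fits since 2 × 3 ≤ 19 ≤ 2 × 16.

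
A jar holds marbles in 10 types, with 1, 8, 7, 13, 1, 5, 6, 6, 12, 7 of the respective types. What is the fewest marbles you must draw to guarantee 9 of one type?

58

In the worst case you take as many as possible of each type without reaching 9: 1 + 8 + 7 + 8 + 1 + 5 + 6 + 6 + 8 + 7 = 57.
The next one must give 9 of some type, so 57 + 1 = 58.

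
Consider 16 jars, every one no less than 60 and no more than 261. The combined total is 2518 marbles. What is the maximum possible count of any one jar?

261

Maximizing one value means minimizing the remaining 15.
The other 15 contribute at least 15 × 60 = 900, leaving at most 2518 − 900 = 1618.
But each jar is capped at 261, so the maximum is 261.
Achievable: one at 261 and the other 15 totalling 2257, which fits since 15 × 60 ≤ 2257 ≤ 15 × 261.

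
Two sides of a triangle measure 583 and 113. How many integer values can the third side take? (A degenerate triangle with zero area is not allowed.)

The triangle inequality gives |583 − 113| < c < 583 + 113, i.e. 470 < c < 696.
So c can be any integer from 471 to 695: 225 values.

225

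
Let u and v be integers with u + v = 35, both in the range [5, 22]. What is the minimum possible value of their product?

For a fixed sum, uv is smallest when u and v are as far apart as possible.
The extreme feasible split is u = 13, v = 22, giving uv = 286.

286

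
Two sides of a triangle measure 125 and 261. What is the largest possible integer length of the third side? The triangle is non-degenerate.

385

The third side must be less than 125 + 261 = 386.
The largest integer below 386 is 385.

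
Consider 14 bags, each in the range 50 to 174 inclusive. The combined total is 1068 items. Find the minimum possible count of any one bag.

To make one bag as small as possible, make the other 13 as large as possible.
The other 13 can take up 13 × 174 = 2262 ≥ 1068 − 50, so one bag can sit at its floor of 50.
Achievable: one at 50 and the other 13 totalling 1018, which fits since 13 × 50 ≤ 1018 ≤ 13 × 174.

50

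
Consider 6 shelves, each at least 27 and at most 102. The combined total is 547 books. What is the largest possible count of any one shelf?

102

To make one shelf as large as possible, make the other 5 as small as possible.
The other 5 contribute at least 5 × 27 = 135, leaving at most 547 − 135 = 412.
But each shelf is capped at 102, so the maximum is 102.
Achievable: one at 102 and the other 5 totalling 445, which fits since 5 × 27 ≤ 445 ≤ 5 × 102.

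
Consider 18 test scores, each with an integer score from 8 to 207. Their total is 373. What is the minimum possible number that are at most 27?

Let j be the number exceeding 27. Then the total is ≥ 28·j + 8·(18 − j) = 144 + 20j.
So 20j ≤ 229 and j ≤ 11; hence at least 18 − 11 = 7 are ≤ 27.
Exactly 7 works: 7 values at 8 and 11 at 28 total 364; raise one of the low values by 9 (still ≤ 27) to hit 373.

7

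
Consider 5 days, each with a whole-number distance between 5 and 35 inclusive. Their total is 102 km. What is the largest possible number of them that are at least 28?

3

If k of the values are ≥ 28, the total is ≥ 28k + 5(5 − k).
Setting 28k + 5(5 − k) ≤ 102 gives 23k ≤ 77, so k ≤ 3.
k = 3 is achieved by 3 values at 28 and 2 at 5, total 94; add 8 to one value (staying below 28) to reach 102.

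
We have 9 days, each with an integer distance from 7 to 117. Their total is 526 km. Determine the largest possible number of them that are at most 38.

6

Suppose k of them are at most 38. Those contribute at most 38 each and the rest at most 117 each.
So the total is at most 38k + 117(9 − k) = 1053 − 79k. This must still be ≥ 526, so k ≤ 6.
k = 6 is achieved by 6 values at 38 and 3 at 117, total 579; lower one of the 117's by 53 (still > 38) to reach 526.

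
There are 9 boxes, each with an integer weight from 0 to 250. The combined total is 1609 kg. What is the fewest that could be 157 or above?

3

If only k of them are at least 157, the other 9 − k are at most 156, so the total is at most k·250 + (9 − k)·156.
This must reach 1609, so k·250 + (9 − k)·156 ≥ 1609, giving k ≥ 3.
Exactly 3 works: 3 values at 250 and 6 at 156 total 1686; lower one of the high values by 77 (still ≥ 157) to hit 1609.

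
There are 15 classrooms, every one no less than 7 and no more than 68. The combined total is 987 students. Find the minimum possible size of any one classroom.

35

To make one classroom as small as possible, make the other 14 as large as possible.
The other 14 contribute at most 14 × 68 = 952, leaving at least 987 − 952 = 35.
Since 35 ≥ 7, this is achievable: one at 35 and 14 at 68.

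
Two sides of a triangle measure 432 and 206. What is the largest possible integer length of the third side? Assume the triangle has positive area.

637

The third side must be less than 432 + 206 = 638.
The largest integer below 638 is 637.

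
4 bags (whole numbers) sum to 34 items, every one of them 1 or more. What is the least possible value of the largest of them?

The average is 34/4 > 8, so not all 4 can be 8 or less; the largest is ≥ 9.
Taking 2 copies of 8 and 2 copies of 9 gives exactly 34, so 9 is attained.

9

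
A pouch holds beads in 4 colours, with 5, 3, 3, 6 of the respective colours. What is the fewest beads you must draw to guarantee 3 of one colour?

In the worst case you take as many as possible of each colour without reaching 3: 2 + 2 + 2 + 2 = 8.
The next one must give 3 of some colour, so 8 + 1 = 9.

9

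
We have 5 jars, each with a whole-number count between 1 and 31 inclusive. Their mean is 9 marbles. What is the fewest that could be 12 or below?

The total is 5 × 9 = 45.
Each value above 12 is at least 13, contributing at least 13 − 1 = 12 above the floor 1.
The sum exceeds the floor total 5 by 40, so at most ⌊40/12⌋ = 3 exceed 12, and at least 2 are ≤ 12.
Exactly 2 works: 2 values at 1 and 3 at 13 total 41; raise one of the low values by 4 (still ≤ 12) to hit 45.

2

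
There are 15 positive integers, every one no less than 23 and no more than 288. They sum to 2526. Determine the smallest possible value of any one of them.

23

Minimizing one value means maximizing the remaining 14.
The other 14 can take up 14 × 288 = 4032 ≥ 2526 − 23, so one integer can sit at its floor of 23.
Achievable: one at 23 and the other 14 totalling 2503, which fits since 14 × 23 ≤ 2503 ≤ 14 × 288.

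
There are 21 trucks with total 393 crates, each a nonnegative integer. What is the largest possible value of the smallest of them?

18

The 21 values sum to 393, so their minimum is at most ⌊393/21⌋ = 18.
Equality holds with 6 values of 18 and 15 values of 19.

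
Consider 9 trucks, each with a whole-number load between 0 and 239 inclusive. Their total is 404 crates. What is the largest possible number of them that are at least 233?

1

With k values at 233 or above and the rest at least 0, the sum is at least 0 + 233k.
Since the sum is 404, we need 233k ≤ 404, i.e. k ≤ 1.
k = 1 is achieved by 1 value at 233 and 8 at 0, total 233; add 171 to one value (staying below 233) to reach 404.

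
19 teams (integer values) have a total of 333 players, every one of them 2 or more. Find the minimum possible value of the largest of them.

18

The average is 333/19 > 17, so not all 19 can be 17 or less; the largest is ≥ 18.
Achievable: 10 of them at 18 and 9 at 17 total 333.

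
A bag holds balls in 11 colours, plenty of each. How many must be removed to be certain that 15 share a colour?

You could draw 14 of every colour without reaching 15 of any — 154 in all.
One more forces 15 of some colour, so 154 + 1 = 155.

155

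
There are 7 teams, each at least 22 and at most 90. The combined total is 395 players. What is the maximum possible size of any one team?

90

Maximizing one value means minimizing the remaining 6.
The other 6 contribute at least 6 × 22 = 132, leaving at most 395 − 132 = 263.
But each team is capped at 90, so the maximum is 90.
Achievable: one at 90 and the other 6 totalling 305, which fits since 6 × 22 ≤ 305 ≤ 6 × 90.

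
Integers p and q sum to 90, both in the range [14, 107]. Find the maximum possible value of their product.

2025

With p + q fixed, pq peaks when the two are closest together.
Taking p = 45 and q = 45 (both in [14, 107]) gives pq = 2025.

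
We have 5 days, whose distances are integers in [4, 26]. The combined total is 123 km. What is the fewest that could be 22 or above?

4

Each value short of 22 is at most 21, costing at least 26 − 21 = 5 against the maximum total of 130.
We can afford to lose at most 130 − 123 = 7, so at most ⌊7/5⌋ = 1 fall short, and at least 4 are ≥ 22.
Exactly 4 works: 4 values at 26 and 1 at 21 total 125; lower one of the high values by 2 (still ≥ 22) to hit 123.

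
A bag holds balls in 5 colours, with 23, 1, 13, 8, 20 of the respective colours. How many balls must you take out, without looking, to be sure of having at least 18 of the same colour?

57

In the worst case you take as many as possible of each colour without reaching 18: 17 + 1 + 13 + 8 + 17 = 56.
The next one must give 18 of some colour, so 56 + 1 = 57.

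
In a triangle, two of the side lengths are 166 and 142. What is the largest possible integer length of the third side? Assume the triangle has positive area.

The third side must be less than 166 + 142 = 308.
The largest integer below 308 is 307.

307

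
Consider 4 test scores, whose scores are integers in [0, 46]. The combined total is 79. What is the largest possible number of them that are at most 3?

2

Suppose k of them are at most 3. Those contribute at most 3 each and the rest at most 46 each.
So the total is at most 3k + 46(4 − k) = 184 − 43k. This must still be ≥ 79, so k ≤ 2.
k = 2 is achieved by 2 values at 3 and 2 at 46, total 98; lower one of the 46's by 19 (still > 3) to reach 79.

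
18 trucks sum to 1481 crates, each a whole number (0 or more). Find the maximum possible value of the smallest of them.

82

The average is 1481/18 < 83, so some value is ≤ 82.
Equality holds with 13 values of 82 and 5 values of 83.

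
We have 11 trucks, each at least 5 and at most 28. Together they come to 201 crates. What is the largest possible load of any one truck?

Maximizing one value means minimizing the remaining 10.
The other 10 contribute at least 10 × 5 = 50, leaving at most 201 − 50 = 151.
But each truck is capped at 28, so the maximum is 28.
Achievable: one at 28 and the other 10 totalling 173, which fits since 10 × 5 ≤ 173 ≤ 10 × 28.

28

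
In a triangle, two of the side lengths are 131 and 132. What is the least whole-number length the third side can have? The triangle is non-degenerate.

2

The third side must exceed |131 − 132| = 1.
The smallest integer above 1 is 2.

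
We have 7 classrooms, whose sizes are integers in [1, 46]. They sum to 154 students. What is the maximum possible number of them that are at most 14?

Each value at 14 or below falls at least 46 − 14 = 32 short of the ceiling 46.
The ceiling total is 7 × 46 = 322, and we need 154, so at most ⌊(322 − 154)/32⌋ = 5 can be that low.
k = 5 is achieved by 5 values at 14 and 2 at 46, total 162; lower one of the 46's by 8 (still > 14) to reach 154.

5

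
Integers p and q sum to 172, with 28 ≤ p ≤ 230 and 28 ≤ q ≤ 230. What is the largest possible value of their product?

7396

With p + q fixed, pq peaks when the two are closest together.
Taking p = 86 and q = 86 (both in [28, 230]) gives pq = 7396.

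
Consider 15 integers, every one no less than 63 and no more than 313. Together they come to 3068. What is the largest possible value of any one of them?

To make one integer as large as possible, make the other 14 as small as possible.
The other 14 contribute at least 14 × 63 = 882, leaving at most 3068 − 882 = 2186.
But each integer is capped at 313, so the maximum is 313.
Achievable: one at 313 and the other 14 totalling 2755, which fits since 14 × 63 ≤ 2755 ≤ 14 × 313.

313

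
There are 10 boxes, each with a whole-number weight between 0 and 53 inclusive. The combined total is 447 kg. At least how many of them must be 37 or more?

6

Each value short of 37 is at most 36, costing at least 53 − 36 = 17 against the maximum total of 530.
We can afford to lose at most 530 − 447 = 83, so at most ⌊83/17⌋ = 4 fall short, and at least 6 are ≥ 37.
Exactly 6 works: 6 values at 53 and 4 at 36 total 462; lower one of the high values by 15 (still ≥ 37) to hit 447.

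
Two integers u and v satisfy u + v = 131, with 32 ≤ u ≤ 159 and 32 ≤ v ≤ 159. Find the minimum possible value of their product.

uv = u(131 − u) is concave in u, so over [32, 99] it is minimized at an endpoint.
At the endpoint u = 32, v = 131 − 32 = 99, so uv = 32 × 99 = 3168.

3168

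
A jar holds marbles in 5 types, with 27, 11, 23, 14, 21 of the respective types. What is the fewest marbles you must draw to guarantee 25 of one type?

94

In the worst case you take as many as possible of each type without reaching 25: 24 + 11 + 23 + 14 + 21 = 93.
The next one must give 25 of some type, so 93 + 1 = 94.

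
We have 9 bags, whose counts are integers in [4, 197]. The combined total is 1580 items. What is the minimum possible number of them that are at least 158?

Each value short of 158 is at most 157, costing at least 197 − 157 = 40 against the maximum total of 1773.
We can afford to lose at most 1773 − 1580 = 193, so at most ⌊193/40⌋ = 4 fall short, and at least 5 are ≥ 158.
Exactly 5 works: 5 values at 197 and 4 at 157 total 1613; lower one of the high values by 33 (still ≥ 158) to hit 1580.

5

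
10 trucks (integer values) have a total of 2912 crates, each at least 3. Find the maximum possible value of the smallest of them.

291

The average is 2912/10 < 292, so some value is ≤ 291.
Taking 8 copies of 291 and 2 copies of 292 gives exactly 2912, so 291 is attained.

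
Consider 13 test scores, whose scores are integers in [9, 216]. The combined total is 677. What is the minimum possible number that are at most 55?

Each value above 55 is at least 56, contributing at least 56 − 9 = 47 above the floor 9.
The sum exceeds the floor total 117 by 560, so at most ⌊560/47⌋ = 11 exceed 55, and at least 2 are ≤ 55.
Exactly 2 works: 2 values at 9 and 11 at 56 total 634; raise one of the low values by 43 (still ≤ 55) to hit 677.

2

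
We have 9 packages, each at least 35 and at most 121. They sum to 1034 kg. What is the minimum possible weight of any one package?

66

Minimizing one value means maximizing the remaining 8.
The other 8 contribute at most 8 × 121 = 968, leaving at least 1034 − 968 = 66.
Since 66 ≥ 35, this is achievable: one at 66 and 8 at 121.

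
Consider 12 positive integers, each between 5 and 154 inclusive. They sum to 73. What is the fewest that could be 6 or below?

6

If only k of them are at most 6, the other 12 − k are at least 7, so the total is at least (12 − k)·7 + k·5.
This is ≤ 73, so (12 − k)·7 + 5k ≤ 73, which gives k ≥ 6.
Exactly 6 works: 6 values at 5 and 6 at 7 total 72; raise one of the low values by 1 (still ≤ 6) to hit 73.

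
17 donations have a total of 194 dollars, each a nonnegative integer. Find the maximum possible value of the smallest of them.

11

The 17 values sum to 194, so their minimum is at most ⌊194/17⌋ = 11.
Equality holds with 10 values of 11 and 7 values of 12.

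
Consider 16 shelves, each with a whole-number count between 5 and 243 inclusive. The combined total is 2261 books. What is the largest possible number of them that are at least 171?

If k of the values are ≥ 171, the total is ≥ 171k + 5(16 − k).
Setting 171k + 5(16 − k) ≤ 2261 gives 166k ≤ 2181, so k ≤ 13.
k = 13 is achieved by 13 values at 171 and 3 at 5, total 2238; add 23 to one value (staying below 171) to reach 2261.

13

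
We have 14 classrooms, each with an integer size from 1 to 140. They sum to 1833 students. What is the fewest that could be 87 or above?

12

If only k of them are at least 87, the other 14 − k are at most 86, so the total is at most k·140 + (14 − k)·86.
This must reach 1833, so k·140 + (14 − k)·86 ≥ 1833, giving k ≥ 12.
Exactly 12 works: 12 values at 140 and 2 at 86 total 1852; lower one of the high values by 19 (still ≥ 87) to hit 1833.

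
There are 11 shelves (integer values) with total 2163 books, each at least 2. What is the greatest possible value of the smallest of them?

If every one of the 11 were at least 197, the total would be at least 11 × 197 = 2167 > 2163.
Equality holds with 4 values of 196 and 7 values of 197.

196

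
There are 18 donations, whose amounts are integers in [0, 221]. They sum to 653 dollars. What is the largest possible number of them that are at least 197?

Suppose k of them are at least 197. Those contribute at least 197 each and the other 18 − k at least 0 each.
So the total is at least 197k + 0(18 − k) = 0 + 197k. This must be ≤ 653, giving k ≤ 3.
k = 3 is achieved by 3 values at 197 and 15 at 0, total 591; add 62 to one value (staying below 197) to reach 653.

3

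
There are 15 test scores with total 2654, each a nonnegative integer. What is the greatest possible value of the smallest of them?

176

The average is 2654/15 < 177, so some value is ≤ 176.
Taking 1 copy of 176 and 14 copies of 177 gives exactly 2654, so 176 is attained.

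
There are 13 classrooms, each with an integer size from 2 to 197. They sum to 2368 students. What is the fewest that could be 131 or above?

11

Each value short of 131 is at most 130, costing at least 197 − 130 = 67 against the maximum total of 2561.
We can afford to lose at most 2561 − 2368 = 193, so at most ⌊193/67⌋ = 2 fall short, and at least 11 are ≥ 131.
Exactly 11 works: 11 values at 197 and 2 at 130 total 2427; lower one of the high values by 59 (still ≥ 131) to hit 2368.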